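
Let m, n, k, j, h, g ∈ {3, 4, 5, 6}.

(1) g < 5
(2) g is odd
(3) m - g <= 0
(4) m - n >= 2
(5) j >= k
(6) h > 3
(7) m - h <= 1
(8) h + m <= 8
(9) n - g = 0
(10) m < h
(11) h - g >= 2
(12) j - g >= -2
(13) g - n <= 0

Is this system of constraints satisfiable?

Unsatisfiable

Constraints 3, 4, and 13 give n − g ≥ 0, g − m ≥ 0, m − n ≥ 2.
Adding all 3 inequalities: the left sides telescope to 0, and the right sides sum to 0 + 0 + 2 = 2. So 0 ≥ 2, which is false.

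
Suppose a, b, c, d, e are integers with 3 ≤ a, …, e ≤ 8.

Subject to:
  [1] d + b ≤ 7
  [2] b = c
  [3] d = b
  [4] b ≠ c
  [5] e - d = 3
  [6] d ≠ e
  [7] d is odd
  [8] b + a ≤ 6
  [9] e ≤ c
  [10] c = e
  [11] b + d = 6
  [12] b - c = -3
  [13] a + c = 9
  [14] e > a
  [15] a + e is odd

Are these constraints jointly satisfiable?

From constraints 2, 3, and 10, d = b = c = e, so d = e. But constraint 6 says d ≠ e. Contradiction.

Unsatisfiable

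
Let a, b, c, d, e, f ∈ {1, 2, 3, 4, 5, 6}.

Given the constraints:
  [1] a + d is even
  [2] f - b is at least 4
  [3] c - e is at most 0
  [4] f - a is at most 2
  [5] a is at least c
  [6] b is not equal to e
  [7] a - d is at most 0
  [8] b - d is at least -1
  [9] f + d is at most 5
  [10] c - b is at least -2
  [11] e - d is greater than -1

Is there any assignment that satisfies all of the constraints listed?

Constraints 2, 4, 7, and 8 give f − b ≥ 4, b − d ≥ -1, d − a ≥ 0, a − f ≥ -2.
Adding all 4 inequalities: the left sides telescope to 0, and the right sides sum to 4 + (-1) + 0 + (-2) = 1. So 0 ≥ 1, which is false.

Unsatisfiable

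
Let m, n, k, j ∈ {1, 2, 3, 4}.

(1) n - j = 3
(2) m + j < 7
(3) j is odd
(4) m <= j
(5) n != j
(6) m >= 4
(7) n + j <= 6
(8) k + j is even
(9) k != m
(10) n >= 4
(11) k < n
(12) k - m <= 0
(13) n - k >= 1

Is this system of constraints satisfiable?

From constraint 10: n ≥ 4. From constraints 4 and 6: j ≥ m ≥ 4. Hence n + j ≥ 8. But constraint 7 requires n + j ≤ 6, and 6 < 8. Contradiction.

Unsatisfiable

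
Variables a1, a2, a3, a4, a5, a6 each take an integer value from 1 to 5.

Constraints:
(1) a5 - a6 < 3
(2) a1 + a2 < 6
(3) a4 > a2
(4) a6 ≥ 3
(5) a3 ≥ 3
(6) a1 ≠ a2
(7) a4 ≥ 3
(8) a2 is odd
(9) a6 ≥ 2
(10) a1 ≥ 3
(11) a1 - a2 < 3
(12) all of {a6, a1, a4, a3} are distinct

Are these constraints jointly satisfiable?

Constraints 4, 5, 7, and 10 confine each of a6, a1, a4, a3 to the 3 values {3, …, 5} (the domain already gives each ≤ 5).
Constraint 12 requires all 4 of them to be distinct, but only 3 values are available — impossible by the pigeonhole principle.

Unsatisfiable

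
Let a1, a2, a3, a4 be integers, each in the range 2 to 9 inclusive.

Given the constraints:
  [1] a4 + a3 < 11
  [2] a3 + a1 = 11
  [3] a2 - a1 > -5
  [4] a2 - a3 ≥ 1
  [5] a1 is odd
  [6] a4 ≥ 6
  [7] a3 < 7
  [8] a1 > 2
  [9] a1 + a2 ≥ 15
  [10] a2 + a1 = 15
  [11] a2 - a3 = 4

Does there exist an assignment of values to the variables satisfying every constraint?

One satisfying assignment is a1 = 9, a2 = 6, a3 = 2, a4 = 6.
For the less obvious constraints — constraint 1: a4 + a3 = 8; constraint 2: a3 + a1 = 11 — and the others hold by inspection.

Satisfiable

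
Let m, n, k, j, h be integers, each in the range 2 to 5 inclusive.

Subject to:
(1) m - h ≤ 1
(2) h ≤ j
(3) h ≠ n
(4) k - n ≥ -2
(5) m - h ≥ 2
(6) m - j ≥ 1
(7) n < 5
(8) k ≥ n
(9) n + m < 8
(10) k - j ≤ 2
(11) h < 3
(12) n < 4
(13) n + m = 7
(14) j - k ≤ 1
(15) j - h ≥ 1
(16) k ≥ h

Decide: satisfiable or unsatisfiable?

Unsatisfiable

Constraints 1, 6, and 15 give j − h ≥ 1, h − m ≥ -1, m − j ≥ 1.
Adding all 3 inequalities: the left sides telescope to 0, and the right sides sum to 1 + (-1) + 1 = 1. So 0 ≥ 1, which is false.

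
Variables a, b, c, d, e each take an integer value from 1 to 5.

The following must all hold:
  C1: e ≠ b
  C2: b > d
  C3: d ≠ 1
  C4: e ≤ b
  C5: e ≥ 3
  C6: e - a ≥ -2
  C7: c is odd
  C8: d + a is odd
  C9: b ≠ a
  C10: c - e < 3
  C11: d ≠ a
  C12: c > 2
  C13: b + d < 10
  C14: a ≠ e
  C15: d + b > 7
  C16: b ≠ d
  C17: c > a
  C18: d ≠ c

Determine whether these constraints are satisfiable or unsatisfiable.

Satisfiable

Try a = 4, b = 5, c = 5, d = 3, e = 3.
Check constraint 6: e - a = -1; constraint 10: c - e = 2; constraint 13: b + d = 8. The remaining constraints are straightforward to verify.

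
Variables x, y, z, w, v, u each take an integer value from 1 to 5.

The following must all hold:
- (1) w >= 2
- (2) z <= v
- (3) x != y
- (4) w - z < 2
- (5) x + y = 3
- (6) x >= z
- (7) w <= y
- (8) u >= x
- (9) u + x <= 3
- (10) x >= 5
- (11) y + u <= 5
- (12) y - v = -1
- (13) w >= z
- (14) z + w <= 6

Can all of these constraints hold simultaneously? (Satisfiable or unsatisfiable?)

Unsatisfiable

From constraints 1 and 7: y ≥ w ≥ 2. From constraints 8 and 10: u ≥ x ≥ 5. Hence y + u ≥ 7. But constraint 11 requires y + u ≤ 5, and 5 < 7. Contradiction.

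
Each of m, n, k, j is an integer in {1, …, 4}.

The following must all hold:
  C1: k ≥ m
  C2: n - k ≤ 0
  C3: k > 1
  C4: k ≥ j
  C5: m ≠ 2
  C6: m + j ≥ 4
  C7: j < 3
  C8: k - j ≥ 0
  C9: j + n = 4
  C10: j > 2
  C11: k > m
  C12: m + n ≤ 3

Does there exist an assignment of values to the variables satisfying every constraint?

Unsatisfiable

From constraint 10: j ≥ 3. From constraint 7: j ≤ 2. But 2 < 3, so no value of j works.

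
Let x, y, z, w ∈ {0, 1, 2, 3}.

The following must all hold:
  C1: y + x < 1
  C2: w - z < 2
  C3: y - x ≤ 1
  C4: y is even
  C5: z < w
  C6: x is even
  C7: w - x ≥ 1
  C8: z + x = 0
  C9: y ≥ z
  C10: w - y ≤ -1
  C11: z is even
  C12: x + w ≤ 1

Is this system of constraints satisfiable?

Unsatisfiable

Constraints 3, 7, and 10 give w − x ≥ 1, x − y ≥ -1, y − w ≥ 1.
Adding all 3 inequalities: the left sides telescope to 0, and the right sides sum to 1 + (-1) + 1 = 1. So 0 ≥ 1, which is false.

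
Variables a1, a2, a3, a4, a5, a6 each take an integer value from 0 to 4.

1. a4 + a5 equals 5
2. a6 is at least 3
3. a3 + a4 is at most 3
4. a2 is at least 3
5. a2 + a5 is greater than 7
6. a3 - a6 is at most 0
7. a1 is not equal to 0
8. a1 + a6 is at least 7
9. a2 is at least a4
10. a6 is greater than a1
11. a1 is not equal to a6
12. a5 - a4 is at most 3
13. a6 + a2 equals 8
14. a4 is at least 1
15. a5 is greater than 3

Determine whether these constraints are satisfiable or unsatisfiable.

Satisfiable

Setting (a1, a2, a3, a4, a5, a6) = (3, 4, 2, 1, 4, 4) satisfies everything: constraint 1: a4 + a5 = 5; constraint 3: a3 + a4 = 3, and the others follow.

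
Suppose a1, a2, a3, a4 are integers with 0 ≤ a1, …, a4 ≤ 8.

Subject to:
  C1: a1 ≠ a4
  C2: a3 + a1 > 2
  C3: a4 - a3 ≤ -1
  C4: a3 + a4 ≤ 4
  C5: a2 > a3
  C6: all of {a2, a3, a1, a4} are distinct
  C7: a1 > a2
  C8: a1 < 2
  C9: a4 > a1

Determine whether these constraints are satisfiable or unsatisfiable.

Unsatisfiable

Constraints 3, 5, 7, and 9 give a4 < a3, a3 < a2, a2 < a1, a1 < a4. Chaining: a4 < a3 < a2 < a1 < a4, which forces a4 < a4 — impossible.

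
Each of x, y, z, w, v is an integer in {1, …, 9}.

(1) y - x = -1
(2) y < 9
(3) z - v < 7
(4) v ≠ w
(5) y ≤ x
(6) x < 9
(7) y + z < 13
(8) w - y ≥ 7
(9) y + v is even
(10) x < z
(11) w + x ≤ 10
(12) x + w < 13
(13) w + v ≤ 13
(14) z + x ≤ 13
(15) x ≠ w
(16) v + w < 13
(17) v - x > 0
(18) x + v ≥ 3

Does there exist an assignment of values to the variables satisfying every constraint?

Try x = 2, y = 1, z = 9, w = 8, v = 3.
Check constraint 1: y - x = -1; constraint 3: z - v = 6; constraint 7: y + z = 10. The remaining constraints are straightforward to verify.

Satisfiable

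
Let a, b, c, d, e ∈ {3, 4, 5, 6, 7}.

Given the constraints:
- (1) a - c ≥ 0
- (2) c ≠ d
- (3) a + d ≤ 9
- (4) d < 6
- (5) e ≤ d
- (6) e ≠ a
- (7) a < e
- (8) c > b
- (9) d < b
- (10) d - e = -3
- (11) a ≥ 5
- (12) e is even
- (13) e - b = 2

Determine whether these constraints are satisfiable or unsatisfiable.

Constraints 1, 5, 7, 8, and 9 give c ≤ a, a < e, e ≤ d, d < b, b < c. Chaining: c ≤ a < e ≤ d < b < c, which forces c < c — impossible.

Unsatisfiable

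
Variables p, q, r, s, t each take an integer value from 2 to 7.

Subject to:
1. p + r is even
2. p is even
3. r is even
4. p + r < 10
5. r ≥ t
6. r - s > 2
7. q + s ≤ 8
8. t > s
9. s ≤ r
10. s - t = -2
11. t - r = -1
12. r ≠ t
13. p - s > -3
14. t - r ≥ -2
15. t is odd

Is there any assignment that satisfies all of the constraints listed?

Satisfiable

Take p = 2, q = 4, r = 6, s = 3, t = 5. Then constraint 4: p + r = 8; constraint 6: r - s = 3, and every other listed constraint is also met.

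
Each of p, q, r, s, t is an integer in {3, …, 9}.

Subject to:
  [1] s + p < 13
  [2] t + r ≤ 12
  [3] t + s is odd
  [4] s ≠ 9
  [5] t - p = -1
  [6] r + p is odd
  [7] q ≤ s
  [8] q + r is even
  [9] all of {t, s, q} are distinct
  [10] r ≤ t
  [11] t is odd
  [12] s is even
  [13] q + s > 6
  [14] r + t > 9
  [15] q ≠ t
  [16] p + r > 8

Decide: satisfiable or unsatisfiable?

Satisfiable

Try p = 8, q = 3, r = 3, s = 4, t = 7.
Check constraint 1: s + p = 12; constraint 2: t + r = 10. The remaining constraints are straightforward to verify.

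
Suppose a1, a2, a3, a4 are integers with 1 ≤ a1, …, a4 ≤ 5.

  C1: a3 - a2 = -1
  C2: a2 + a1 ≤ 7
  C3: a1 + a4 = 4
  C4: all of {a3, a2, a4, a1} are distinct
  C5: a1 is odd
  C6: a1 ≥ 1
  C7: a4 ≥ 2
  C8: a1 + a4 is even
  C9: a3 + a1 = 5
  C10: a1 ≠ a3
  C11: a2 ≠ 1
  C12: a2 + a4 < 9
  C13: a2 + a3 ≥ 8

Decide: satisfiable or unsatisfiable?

Setting (a1, a2, a3, a4) = (1, 5, 4, 3) satisfies everything: constraint 1: a3 - a2 = -1; constraint 2: a2 + a1 = 6, and the others follow.

Satisfiable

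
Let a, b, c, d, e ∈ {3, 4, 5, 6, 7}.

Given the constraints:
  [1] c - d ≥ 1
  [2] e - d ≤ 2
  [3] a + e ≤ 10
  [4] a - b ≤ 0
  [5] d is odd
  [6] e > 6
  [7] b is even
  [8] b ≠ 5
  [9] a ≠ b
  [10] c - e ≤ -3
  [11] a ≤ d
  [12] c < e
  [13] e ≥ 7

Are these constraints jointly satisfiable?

Constraints 1, 2, and 10 give d − e ≥ -2, e − c ≥ 3, c − d ≥ 1.
Adding all 3 inequalities: the left sides telescope to 0, and the right sides sum to (-2) + 3 + 1 = 2. So 0 ≥ 2, which is false.

Unsatisfiable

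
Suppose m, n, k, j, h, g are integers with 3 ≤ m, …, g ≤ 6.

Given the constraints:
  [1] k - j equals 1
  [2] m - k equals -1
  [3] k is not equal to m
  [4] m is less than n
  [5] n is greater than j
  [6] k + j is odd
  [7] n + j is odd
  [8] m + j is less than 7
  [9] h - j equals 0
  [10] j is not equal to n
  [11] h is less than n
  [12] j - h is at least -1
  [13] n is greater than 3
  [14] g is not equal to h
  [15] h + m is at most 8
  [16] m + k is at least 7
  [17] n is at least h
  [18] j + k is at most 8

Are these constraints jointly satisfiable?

Satisfiable

The assignment m = 3, n = 6, k = 4, j = 3, h = 3, g = 5 works:
  constraint 1 holds since k - j = 1.
  constraint 2 holds since m - k = -1.
  constraint 8 holds since m + j = 6.
The rest check out directly.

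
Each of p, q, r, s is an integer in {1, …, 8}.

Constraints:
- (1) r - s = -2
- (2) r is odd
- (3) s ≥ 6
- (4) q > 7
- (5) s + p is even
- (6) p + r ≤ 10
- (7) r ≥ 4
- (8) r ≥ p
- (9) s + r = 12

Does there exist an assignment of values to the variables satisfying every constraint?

Setting (p, q, r, s) = (3, 8, 5, 7) satisfies everything: constraint 1: r - s = -2; constraint 6: p + r = 8; constraint 9: s + r = 12, and the others follow.

Satisfiable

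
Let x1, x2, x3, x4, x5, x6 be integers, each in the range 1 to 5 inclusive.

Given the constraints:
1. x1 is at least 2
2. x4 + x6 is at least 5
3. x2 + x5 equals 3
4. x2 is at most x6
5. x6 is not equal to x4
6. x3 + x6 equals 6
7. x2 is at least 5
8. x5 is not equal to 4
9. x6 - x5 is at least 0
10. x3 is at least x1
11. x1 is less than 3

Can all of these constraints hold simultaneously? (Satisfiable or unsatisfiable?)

From constraints 1 and 10: x3 ≥ x1 ≥ 2. From constraints 4 and 7: x6 ≥ x2 ≥ 5. Hence x3 + x6 ≥ 7. But constraint 6 requires x3 + x6 = 6, and 6 < 7. Contradiction.

Unsatisfiable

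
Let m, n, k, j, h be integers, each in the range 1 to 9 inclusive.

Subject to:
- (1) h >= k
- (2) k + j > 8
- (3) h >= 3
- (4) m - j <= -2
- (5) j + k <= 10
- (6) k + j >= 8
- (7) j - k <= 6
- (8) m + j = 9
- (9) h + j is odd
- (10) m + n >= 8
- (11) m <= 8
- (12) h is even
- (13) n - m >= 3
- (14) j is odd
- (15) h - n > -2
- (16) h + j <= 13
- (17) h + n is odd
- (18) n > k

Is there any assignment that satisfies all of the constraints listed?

Satisfiable

One satisfying assignment is m = 2, n = 7, k = 2, j = 7, h = 6.
For the less obvious constraints — constraint 2: k + j = 9; constraint 4: m - j = -5; constraint 5: j + k = 9 — and the others hold by inspection.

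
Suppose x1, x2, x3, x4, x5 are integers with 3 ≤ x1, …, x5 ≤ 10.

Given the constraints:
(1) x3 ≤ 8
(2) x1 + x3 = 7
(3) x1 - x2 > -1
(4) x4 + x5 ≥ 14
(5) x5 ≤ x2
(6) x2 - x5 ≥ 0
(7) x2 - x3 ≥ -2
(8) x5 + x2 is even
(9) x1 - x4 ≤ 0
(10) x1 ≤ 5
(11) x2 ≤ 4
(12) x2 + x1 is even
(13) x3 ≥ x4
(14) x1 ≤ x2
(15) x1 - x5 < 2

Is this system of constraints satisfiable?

From constraints 1 and 13: x4 ≤ x3 ≤ 8. From constraints 5 and 11: x5 ≤ x2 ≤ 4. Hence x4 + x5 ≤ 12. But constraint 4 requires x4 + x5 ≥ 14, and 14 > 12. Contradiction.

Unsatisfiable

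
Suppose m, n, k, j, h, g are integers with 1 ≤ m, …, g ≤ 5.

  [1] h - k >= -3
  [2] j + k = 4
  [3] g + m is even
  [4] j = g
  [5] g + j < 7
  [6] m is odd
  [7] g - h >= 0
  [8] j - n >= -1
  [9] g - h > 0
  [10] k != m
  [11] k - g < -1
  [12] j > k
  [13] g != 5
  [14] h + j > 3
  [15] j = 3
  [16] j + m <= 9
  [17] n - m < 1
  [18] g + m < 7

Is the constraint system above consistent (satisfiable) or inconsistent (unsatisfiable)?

Satisfiable

Setting (m, n, k, j, h, g) = (3, 1, 1, 3, 1, 3) satisfies everything: constraint 1: h - k = 0; constraint 2: j + k = 4; constraint 5: g + j = 6, and the others follow.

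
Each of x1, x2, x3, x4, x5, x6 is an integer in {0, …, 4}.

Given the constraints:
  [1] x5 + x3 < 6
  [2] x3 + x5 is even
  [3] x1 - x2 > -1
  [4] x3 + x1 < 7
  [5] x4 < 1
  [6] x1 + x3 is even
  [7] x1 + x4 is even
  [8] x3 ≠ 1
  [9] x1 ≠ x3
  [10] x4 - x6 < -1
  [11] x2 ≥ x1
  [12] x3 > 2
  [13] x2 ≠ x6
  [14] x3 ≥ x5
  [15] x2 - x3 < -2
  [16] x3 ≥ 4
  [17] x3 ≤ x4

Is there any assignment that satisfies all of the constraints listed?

From constraints 16 and 17: x4 ≥ x3 and x3 ≥ 4, so x4 ≥ 4. From constraint 5: x4 ≤ 0. But 0 < 4, so no value of x4 works.

Unsatisfiable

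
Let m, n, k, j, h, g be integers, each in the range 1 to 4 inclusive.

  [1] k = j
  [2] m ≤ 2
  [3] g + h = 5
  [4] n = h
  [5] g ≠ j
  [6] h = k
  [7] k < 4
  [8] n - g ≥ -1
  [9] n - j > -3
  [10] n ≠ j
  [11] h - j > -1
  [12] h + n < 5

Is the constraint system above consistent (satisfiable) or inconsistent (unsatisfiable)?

From constraints 1, 4, and 6, n = h = k = j, so n = j. But constraint 10 says n ≠ j. Contradiction.

Unsatisfiable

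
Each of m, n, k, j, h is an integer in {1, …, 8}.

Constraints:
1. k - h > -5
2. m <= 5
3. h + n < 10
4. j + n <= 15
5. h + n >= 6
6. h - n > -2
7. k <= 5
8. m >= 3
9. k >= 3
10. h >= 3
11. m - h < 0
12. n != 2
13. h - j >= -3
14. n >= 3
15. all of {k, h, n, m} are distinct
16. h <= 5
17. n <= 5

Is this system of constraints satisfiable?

Constraints 2, 7, 8, 9, 10, 14, 16, and 17 confine each of k, h, n, m to the 3 values {3, …, 5}.
Constraint 15 requires all 4 of them to be distinct, but only 3 values are available — impossible by the pigeonhole principle.

Unsatisfiable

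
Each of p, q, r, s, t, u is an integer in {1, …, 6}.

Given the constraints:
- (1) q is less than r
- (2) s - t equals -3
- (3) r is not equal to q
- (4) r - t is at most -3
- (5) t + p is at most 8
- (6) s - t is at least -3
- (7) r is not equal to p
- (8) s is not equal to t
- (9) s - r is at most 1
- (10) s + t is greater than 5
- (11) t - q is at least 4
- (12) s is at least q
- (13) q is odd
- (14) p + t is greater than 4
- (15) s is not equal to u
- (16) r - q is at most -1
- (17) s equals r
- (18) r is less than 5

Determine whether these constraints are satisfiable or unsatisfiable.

Constraints 6, 9, 11, and 16 give t − q ≥ 4, q − r ≥ 1, r − s ≥ -1, s − t ≥ -3.
Adding all 4 inequalities: the left sides telescope to 0, and the right sides sum to 4 + 1 + (-1) + (-3) = 1. So 0 ≥ 1, which is false.

Unsatisfiable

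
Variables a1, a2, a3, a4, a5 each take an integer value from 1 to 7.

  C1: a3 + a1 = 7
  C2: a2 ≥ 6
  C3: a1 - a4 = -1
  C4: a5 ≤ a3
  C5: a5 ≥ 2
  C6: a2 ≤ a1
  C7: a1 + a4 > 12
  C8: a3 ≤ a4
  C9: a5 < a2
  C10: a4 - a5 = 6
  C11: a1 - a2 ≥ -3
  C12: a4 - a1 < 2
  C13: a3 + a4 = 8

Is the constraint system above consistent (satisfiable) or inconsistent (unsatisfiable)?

Unsatisfiable

From constraints 4 and 5: a3 ≥ a5 ≥ 2. From constraints 2 and 6: a1 ≥ a2 ≥ 6. Hence a3 + a1 ≥ 8. But constraint 1 requires a3 + a1 = 7, and 7 < 8. Contradiction.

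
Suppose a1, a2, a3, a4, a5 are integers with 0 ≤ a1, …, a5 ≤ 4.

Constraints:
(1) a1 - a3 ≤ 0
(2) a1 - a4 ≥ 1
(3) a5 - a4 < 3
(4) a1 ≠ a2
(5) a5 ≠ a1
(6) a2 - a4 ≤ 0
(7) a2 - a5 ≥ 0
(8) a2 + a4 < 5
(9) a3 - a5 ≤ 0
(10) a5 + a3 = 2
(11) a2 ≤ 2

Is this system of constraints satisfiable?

Unsatisfiable

Constraints 1, 2, 6, 7, and 9 give a4 − a2 ≥ 0, a2 − a5 ≥ 0, a5 − a3 ≥ 0, a3 − a1 ≥ 0, a1 − a4 ≥ 1.
Adding all 5 inequalities: the left sides telescope to 0, and the right sides sum to 0 + 0 + 0 + 0 + 1 = 1. So 0 ≥ 1, which is false.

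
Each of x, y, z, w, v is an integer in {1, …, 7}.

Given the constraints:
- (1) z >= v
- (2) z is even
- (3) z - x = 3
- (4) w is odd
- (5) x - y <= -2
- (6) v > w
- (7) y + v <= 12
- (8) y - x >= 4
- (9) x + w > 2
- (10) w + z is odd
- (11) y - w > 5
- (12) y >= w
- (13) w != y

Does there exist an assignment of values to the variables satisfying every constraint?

Take x = 3, y = 7, z = 6, w = 1, v = 4. Then constraint 3: z - x = 3; constraint 5: x - y = -4, and every other listed constraint is also met.

Satisfiable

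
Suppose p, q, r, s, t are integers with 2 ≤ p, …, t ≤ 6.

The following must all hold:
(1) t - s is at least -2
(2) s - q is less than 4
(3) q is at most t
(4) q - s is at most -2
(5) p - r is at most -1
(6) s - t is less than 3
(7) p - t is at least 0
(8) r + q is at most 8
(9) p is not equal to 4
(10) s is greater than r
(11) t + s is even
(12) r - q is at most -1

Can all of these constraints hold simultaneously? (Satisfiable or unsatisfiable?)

Constraints 1, 4, 5, 7, and 12 give r − p ≥ 1, p − t ≥ 0, t − s ≥ -2, s − q ≥ 2, q − r ≥ 1.
Adding all 5 inequalities: the left sides telescope to 0, and the right sides sum to 1 + 0 + (-2) + 2 + 1 = 2. So 0 ≥ 2, which is false.

Unsatisfiable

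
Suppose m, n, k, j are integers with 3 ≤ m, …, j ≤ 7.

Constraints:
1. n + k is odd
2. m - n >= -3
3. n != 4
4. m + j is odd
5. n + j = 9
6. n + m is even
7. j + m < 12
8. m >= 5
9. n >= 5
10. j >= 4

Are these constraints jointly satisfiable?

Take m = 5, n = 5, k = 4, j = 4. Then constraint 2: m - n = 0; constraint 5: n + j = 9; constraint 7: j + m = 9, and every other listed constraint is also met.

Satisfiable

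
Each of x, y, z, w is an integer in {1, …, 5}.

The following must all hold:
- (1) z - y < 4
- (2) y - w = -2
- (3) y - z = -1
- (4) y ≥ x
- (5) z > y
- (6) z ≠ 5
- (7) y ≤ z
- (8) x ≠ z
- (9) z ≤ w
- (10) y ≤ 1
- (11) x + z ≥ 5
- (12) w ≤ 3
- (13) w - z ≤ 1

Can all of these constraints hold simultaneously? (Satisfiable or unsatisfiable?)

Unsatisfiable

From constraints 4 and 10: x ≤ y ≤ 1. From constraints 9 and 12: z ≤ w ≤ 3. Hence x + z ≤ 4. But constraint 11 requires x + z ≥ 5, and 5 > 4. Contradiction.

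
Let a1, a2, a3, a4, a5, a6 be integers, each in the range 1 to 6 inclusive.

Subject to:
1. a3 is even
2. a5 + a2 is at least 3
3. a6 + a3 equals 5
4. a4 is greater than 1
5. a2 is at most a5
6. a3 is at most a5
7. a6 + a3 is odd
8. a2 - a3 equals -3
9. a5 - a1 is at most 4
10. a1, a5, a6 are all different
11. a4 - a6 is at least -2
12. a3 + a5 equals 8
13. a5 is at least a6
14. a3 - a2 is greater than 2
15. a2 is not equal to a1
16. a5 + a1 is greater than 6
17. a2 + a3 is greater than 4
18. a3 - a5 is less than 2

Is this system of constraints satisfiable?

Setting (a1, a2, a3, a4, a5, a6) = (3, 1, 4, 2, 4, 1) satisfies everything: constraint 2: a5 + a2 = 5; constraint 3: a6 + a3 = 5, and the others follow.

Satisfiable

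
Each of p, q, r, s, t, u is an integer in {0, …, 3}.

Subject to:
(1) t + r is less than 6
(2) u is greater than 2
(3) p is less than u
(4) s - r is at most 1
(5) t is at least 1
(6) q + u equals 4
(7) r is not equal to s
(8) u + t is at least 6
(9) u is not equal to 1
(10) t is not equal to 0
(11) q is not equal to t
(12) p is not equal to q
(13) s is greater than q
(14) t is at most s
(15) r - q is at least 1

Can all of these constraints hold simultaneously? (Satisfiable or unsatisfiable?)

Satisfiable

Try p = 2, q = 1, r = 2, s = 3, t = 3, u = 3.
Check constraint 1: t + r = 5; constraint 4: s - r = 1; constraint 6: q + u = 4. The remaining constraints are straightforward to verify.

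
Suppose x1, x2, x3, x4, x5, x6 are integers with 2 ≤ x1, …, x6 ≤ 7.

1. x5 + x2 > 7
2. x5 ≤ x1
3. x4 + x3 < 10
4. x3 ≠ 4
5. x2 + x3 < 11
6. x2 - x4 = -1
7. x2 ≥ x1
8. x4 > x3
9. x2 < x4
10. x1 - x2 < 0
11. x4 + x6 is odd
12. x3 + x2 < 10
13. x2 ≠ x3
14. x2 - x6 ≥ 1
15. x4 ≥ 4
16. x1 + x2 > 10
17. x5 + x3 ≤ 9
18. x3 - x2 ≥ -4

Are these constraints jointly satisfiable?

Take x1 = 5, x2 = 6, x3 = 2, x4 = 7, x5 = 4, x6 = 2. Then constraint 1: x5 + x2 = 10; constraint 3: x4 + x3 = 9; constraint 5: x2 + x3 = 8, and every other listed constraint is also met.

Satisfiable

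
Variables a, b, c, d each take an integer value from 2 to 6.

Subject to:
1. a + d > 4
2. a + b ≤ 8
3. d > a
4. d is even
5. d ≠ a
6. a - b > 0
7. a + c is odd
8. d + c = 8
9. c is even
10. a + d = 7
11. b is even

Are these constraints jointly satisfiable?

Take a = 3, b = 2, c = 4, d = 4. Then constraint 1: a + d = 7; constraint 2: a + b = 5, and every other listed constraint is also met.

Satisfiable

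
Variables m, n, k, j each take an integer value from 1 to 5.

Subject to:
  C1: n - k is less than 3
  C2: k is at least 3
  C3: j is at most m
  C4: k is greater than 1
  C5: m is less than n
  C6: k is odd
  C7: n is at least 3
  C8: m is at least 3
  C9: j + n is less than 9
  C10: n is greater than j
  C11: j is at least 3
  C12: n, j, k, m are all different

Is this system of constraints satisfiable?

Unsatisfiable

Constraints 2, 7, 8, and 11 confine each of n, j, k, m to the 3 values {3, …, 5} (the domain already gives each ≤ 5).
Constraint 12 requires all 4 of them to be distinct, but only 3 values are available — impossible by the pigeonhole principle.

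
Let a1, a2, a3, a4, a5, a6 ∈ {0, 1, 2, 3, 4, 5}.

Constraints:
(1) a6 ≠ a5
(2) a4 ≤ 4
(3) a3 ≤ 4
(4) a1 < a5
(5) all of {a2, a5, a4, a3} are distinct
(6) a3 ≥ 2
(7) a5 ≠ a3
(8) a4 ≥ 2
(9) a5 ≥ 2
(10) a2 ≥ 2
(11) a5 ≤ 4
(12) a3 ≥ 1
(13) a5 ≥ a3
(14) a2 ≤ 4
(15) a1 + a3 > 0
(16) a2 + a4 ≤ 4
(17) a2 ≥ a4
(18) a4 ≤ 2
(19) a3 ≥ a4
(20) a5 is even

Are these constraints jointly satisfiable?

Unsatisfiable

Constraints 2, 3, 6, 8, 9, 10, 11, and 14 confine each of a2, a5, a4, a3 to the 3 values {2, …, 4}.
Constraint 5 requires all 4 of them to be distinct, but only 3 values are available — impossible by the pigeonhole principle.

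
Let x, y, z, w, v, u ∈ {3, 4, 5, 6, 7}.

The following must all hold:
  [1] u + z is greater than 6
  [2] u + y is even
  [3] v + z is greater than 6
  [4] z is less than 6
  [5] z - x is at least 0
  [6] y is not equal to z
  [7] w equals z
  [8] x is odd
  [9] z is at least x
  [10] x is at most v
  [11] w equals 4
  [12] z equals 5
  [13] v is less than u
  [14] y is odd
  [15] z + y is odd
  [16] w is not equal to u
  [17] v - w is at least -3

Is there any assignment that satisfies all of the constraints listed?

Unsatisfiable

Constraint 11 fixes w = 4 and constraint 12 fixes z = 5, but constraint 7 requires w = z. Since 4 ≠ 5, contradiction.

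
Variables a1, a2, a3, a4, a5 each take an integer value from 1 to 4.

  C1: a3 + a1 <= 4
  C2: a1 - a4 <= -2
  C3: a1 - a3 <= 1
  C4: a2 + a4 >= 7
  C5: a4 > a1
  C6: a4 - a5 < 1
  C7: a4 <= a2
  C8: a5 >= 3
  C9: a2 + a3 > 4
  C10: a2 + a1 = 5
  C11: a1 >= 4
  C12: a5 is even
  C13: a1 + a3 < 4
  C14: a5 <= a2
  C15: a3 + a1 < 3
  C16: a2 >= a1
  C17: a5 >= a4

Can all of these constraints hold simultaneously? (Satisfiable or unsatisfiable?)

From constraints 8 and 14: a2 ≥ a5 ≥ 3. From constraint 11: a1 ≥ 4. Hence a2 + a1 ≥ 7. But constraint 10 requires a2 + a1 = 5, and 5 < 7. Contradiction.

Unsatisfiable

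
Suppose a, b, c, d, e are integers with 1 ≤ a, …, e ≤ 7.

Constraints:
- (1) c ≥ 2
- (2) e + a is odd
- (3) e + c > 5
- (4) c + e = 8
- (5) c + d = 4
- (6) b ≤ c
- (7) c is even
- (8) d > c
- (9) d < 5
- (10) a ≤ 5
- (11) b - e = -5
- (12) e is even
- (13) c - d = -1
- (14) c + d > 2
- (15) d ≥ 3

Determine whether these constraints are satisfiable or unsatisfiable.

Unsatisfiable

From constraint 1: c ≥ 2. From constraint 15: d ≥ 3. Hence c + d ≥ 5. But constraint 5 requires c + d = 4, and 4 < 5. Contradiction.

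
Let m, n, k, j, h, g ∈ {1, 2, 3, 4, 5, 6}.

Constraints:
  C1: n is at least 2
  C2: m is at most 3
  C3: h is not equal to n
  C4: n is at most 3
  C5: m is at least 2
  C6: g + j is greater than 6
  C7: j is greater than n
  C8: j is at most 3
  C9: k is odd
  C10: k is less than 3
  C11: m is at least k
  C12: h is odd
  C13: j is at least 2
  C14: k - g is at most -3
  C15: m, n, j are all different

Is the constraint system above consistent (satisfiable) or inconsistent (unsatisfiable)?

Unsatisfiable

Constraints 1, 2, 4, 5, 8, and 13 confine each of m, n, j to the 2 values {2, 3}.
Constraint 15 requires all 3 of them to be distinct, but only 2 values are available — impossible by the pigeonhole principle.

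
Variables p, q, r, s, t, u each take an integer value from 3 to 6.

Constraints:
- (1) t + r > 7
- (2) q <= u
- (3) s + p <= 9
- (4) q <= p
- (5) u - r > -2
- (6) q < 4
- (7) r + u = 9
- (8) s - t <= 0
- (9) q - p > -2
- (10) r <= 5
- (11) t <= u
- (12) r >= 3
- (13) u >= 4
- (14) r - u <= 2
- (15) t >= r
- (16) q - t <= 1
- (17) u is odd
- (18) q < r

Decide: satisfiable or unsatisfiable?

Setting (p, q, r, s, t, u) = (3, 3, 4, 3, 4, 5) satisfies everything: constraint 1: t + r = 8; constraint 3: s + p = 6; constraint 5: u - r = 1, and the others follow.

Satisfiable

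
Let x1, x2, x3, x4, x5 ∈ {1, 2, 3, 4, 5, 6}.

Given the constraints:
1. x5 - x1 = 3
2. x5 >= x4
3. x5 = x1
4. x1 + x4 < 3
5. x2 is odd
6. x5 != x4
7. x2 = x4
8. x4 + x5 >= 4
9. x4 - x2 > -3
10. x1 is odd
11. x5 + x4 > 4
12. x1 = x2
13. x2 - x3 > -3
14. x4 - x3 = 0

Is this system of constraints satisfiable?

From constraints 3, 7, and 12, x5 = x1 = x2 = x4, so x5 = x4. But constraint 6 says x5 ≠ x4. Contradiction.

Unsatisfiable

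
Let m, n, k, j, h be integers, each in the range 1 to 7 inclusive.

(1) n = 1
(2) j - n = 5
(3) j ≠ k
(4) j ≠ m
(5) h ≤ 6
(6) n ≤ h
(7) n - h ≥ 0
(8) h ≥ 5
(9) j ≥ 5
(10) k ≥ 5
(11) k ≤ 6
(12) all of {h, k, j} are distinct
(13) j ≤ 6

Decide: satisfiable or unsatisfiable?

Constraints 5, 8, 9, 10, 11, and 13 confine each of h, k, j to the 2 values {5, 6}.
Constraint 12 requires all 3 of them to be distinct, but only 2 values are available — impossible by the pigeonhole principle.

Unsatisfiable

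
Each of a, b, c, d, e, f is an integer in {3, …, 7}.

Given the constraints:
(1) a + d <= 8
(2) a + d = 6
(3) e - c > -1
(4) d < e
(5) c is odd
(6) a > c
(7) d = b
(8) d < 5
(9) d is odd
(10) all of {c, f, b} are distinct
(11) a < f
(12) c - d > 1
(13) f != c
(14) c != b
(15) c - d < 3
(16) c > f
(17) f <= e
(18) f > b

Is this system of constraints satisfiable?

Unsatisfiable

Constraints 6, 11, and 16 give c < a, a < f, f < c. Chaining: c < a < f < c, which forces c < c — impossible.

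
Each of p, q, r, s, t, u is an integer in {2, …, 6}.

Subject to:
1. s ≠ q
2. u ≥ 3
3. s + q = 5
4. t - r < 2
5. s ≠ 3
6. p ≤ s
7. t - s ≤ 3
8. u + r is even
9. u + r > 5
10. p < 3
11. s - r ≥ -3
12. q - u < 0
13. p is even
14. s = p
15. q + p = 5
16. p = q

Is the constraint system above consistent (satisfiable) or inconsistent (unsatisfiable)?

Unsatisfiable

From constraints 14 and 16, s = p = q, so s = q. But constraint 1 says s ≠ q. Contradiction.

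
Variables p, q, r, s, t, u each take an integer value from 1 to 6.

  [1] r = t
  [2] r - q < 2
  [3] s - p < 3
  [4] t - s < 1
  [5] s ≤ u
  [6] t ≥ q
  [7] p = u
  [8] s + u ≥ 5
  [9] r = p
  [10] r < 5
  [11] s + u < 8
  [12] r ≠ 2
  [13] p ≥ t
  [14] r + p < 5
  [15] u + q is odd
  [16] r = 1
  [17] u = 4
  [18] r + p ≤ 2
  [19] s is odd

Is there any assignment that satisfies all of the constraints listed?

Unsatisfiable

Constraint 16 fixes r = 1 and constraint 17 fixes u = 4. Constraints 7 and 9 give r = p = u, so r = u. But 1 ≠ 4 — contradiction.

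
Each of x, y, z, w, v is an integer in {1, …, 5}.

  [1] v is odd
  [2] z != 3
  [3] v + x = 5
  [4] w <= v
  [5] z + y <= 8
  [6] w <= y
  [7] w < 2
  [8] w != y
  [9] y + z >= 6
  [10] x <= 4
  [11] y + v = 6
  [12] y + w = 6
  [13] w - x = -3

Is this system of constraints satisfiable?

Satisfiable

Try x = 4, y = 5, z = 1, w = 1, v = 1.
Check constraint 3: v + x = 5; constraint 5: z + y = 6; constraint 9: y + z = 6. The remaining constraints are straightforward to verify.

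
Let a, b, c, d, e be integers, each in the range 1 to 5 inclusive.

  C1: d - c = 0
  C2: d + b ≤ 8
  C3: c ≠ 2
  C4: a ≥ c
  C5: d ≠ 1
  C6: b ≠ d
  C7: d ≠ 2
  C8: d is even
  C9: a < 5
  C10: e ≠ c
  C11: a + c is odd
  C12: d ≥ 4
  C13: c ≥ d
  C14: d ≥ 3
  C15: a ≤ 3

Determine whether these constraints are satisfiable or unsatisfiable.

Unsatisfiable

From constraints 12 and 13: c ≥ d and d ≥ 4, so c ≥ 4. From constraints 4 and 15: c ≤ a and a ≤ 3, so c ≤ 3. But 3 < 4, so no value of c works.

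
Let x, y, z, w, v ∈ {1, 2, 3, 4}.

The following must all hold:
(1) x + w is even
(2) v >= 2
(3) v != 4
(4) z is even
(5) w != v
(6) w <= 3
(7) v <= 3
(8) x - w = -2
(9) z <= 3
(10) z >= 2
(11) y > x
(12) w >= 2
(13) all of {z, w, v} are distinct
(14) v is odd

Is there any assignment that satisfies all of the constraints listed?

Unsatisfiable

Constraints 2, 6, 7, 9, 10, and 12 confine each of z, w, v to the 2 values {2, 3}.
Constraint 13 requires all 3 of them to be distinct, but only 2 values are available — impossible by the pigeonhole principle.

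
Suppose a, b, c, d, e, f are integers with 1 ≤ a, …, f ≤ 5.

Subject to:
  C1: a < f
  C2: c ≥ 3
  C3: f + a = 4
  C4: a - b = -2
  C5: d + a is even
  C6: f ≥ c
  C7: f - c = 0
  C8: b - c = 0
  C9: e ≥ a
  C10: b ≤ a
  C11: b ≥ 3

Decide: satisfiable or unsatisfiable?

From constraints 2 and 6: f ≥ c ≥ 3. From constraints 10 and 11: a ≥ b ≥ 3. Hence f + a ≥ 6. But constraint 3 requires f + a = 4, and 4 < 6. Contradiction.

Unsatisfiable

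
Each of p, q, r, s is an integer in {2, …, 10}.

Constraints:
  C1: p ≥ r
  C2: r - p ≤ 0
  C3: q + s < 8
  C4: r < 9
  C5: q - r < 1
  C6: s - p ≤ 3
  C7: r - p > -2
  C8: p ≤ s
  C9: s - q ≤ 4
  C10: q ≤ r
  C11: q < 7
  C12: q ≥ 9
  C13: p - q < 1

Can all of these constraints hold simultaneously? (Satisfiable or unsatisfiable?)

Unsatisfiable

From constraints 10 and 12: r ≥ q and q ≥ 9, so r ≥ 9. From constraint 4: r ≤ 8. But 8 < 9, so no value of r works.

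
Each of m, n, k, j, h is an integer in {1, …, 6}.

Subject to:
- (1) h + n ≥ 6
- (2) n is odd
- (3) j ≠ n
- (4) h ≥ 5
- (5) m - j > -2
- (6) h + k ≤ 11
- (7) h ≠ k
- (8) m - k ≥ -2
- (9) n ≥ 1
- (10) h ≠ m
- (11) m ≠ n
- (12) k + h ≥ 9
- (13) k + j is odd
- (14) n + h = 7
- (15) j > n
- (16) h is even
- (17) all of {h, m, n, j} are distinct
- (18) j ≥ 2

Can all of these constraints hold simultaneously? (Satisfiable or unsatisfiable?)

Satisfiable

The assignment m = 5, n = 1, k = 5, j = 4, h = 6 works:
  constraint 1 holds since h + n = 7.
  constraint 5 holds since m - j = 1.
The rest check out directly.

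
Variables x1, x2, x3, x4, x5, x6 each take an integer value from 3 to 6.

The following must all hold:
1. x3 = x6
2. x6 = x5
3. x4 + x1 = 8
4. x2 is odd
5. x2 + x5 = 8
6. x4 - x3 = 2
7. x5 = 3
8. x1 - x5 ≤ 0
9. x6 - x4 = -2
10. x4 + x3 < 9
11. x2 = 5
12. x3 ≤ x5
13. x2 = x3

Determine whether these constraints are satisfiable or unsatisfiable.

Constraint 11 fixes x2 = 5 and constraint 7 fixes x5 = 3. Constraints 1, 2, and 13 give x2 = x3 = x6 = x5, so x2 = x5. But 5 ≠ 3 — contradiction.

Unsatisfiable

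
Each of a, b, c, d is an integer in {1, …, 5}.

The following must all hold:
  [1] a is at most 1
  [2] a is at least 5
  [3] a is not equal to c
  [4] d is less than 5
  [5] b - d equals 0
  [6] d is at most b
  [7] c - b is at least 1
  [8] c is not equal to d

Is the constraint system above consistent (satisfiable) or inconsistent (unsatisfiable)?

Unsatisfiable

From constraint 2: a ≥ 5. From constraint 1: a ≤ 1. But 1 < 5, so no value of a works.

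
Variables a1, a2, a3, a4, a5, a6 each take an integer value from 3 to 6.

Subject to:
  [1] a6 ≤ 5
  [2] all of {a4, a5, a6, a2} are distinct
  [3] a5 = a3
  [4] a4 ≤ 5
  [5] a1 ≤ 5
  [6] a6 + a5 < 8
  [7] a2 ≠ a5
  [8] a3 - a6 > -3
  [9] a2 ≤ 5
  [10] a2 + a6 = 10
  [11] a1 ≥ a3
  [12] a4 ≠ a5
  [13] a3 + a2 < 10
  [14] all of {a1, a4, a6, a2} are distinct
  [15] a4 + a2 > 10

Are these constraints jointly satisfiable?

Constraints 1, 4, 5, and 9 confine each of a1, a4, a6, a2 to the 3 values {3, …, 5} (the domain already gives each ≥ 3).
Constraint 14 requires all 4 of them to be distinct, but only 3 values are available — impossible by the pigeonhole principle.

Unsatisfiable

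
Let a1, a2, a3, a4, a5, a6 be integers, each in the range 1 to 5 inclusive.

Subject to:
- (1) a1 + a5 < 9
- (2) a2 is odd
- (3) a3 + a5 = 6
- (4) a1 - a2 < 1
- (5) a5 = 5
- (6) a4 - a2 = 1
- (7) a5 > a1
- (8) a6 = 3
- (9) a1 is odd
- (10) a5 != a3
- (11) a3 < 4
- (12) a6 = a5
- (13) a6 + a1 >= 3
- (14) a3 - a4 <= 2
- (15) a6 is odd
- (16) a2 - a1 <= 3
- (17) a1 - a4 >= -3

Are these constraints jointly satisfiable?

Unsatisfiable

Constraint 8 fixes a6 = 3 and constraint 5 fixes a5 = 5, but constraint 12 requires a6 = a5. Since 3 ≠ 5, contradiction.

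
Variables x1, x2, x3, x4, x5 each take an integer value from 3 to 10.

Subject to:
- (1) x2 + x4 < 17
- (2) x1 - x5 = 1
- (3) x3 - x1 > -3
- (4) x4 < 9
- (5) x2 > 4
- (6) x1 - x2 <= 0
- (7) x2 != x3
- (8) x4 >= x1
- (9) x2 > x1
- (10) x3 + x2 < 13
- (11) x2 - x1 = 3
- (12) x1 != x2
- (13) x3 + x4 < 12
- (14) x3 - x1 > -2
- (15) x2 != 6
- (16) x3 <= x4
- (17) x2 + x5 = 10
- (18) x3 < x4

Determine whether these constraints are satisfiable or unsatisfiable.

Satisfiable

The assignment x1 = 4, x2 = 7, x3 = 3, x4 = 7, x5 = 3 works:
  constraint 1 holds since x2 + x4 = 14.
  constraint 2 holds since x1 - x5 = 1.
The rest check out directly.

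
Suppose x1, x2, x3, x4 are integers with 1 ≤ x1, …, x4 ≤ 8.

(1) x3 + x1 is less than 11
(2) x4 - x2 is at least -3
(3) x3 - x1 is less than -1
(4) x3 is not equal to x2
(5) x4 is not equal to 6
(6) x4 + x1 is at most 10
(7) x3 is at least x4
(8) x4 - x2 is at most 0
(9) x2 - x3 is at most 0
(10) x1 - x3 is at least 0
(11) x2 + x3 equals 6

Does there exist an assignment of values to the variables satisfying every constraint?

Try x1 = 6, x2 = 2, x3 = 4, x4 = 2.
Check constraint 1: x3 + x1 = 10; constraint 2: x4 - x2 = 0; constraint 3: x3 - x1 = -2. The remaining constraints are straightforward to verify.

Satisfiable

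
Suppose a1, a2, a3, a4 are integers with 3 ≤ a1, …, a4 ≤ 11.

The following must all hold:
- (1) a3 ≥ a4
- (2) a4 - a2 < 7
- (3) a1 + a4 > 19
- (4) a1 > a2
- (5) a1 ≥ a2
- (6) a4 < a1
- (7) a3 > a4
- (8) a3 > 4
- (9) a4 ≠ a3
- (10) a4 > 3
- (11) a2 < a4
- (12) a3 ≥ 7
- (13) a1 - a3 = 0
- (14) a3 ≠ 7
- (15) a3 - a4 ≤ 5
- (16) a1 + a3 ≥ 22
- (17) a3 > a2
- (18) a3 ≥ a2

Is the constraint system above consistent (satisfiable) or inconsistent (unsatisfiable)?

Satisfiable

Try a1 = 11, a2 = 5, a3 = 11, a4 = 9.
Check constraint 2: a4 - a2 = 4; constraint 3: a1 + a4 = 20. The remaining constraints are straightforward to verify.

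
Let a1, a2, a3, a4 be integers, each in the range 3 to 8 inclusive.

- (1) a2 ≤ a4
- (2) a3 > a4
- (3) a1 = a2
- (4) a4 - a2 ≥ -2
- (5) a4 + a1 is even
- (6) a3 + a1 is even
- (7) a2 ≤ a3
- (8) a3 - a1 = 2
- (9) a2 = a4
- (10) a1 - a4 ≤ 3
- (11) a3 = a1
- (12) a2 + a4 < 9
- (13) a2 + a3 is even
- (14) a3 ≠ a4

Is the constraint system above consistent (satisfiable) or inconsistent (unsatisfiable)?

Unsatisfiable

From constraints 3, 9, and 11, a3 = a1 = a2 = a4, so a3 = a4. But constraint 14 says a3 ≠ a4. Contradiction.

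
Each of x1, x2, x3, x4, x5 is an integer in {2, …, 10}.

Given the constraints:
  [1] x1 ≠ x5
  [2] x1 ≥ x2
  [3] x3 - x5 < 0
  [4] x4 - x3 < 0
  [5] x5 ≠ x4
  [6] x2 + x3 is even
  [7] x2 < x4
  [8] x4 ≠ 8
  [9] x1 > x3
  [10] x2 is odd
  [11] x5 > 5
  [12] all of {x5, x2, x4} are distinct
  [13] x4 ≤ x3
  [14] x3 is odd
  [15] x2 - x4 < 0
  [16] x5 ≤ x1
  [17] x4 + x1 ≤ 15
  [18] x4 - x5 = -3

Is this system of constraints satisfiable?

Setting (x1, x2, x3, x4, x5) = (10, 3, 7, 5, 8) satisfies everything: constraint 3: x3 - x5 = -1; constraint 4: x4 - x3 = -2; constraint 15: x2 - x4 = -2, and the others follow.

Satisfiable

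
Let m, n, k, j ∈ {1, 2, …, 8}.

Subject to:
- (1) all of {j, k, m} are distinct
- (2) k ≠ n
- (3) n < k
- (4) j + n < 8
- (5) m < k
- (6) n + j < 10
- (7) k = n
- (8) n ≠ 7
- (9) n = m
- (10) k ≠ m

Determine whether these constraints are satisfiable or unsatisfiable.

From constraints 7 and 9, k = n = m, so k = m. But constraint 10 says k ≠ m. Contradiction.

Unsatisfiable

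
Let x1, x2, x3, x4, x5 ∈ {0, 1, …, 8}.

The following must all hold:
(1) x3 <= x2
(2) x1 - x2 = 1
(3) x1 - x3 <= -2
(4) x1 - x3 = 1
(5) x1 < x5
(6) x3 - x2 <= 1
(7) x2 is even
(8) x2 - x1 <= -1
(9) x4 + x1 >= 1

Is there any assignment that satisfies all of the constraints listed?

Unsatisfiable

Constraints 3, 6, and 8 give x3 − x1 ≥ 2, x1 − x2 ≥ 1, x2 − x3 ≥ -1.
Adding all 3 inequalities: the left sides telescope to 0, and the right sides sum to 2 + 1 + (-1) = 2. So 0 ≥ 2, which is false.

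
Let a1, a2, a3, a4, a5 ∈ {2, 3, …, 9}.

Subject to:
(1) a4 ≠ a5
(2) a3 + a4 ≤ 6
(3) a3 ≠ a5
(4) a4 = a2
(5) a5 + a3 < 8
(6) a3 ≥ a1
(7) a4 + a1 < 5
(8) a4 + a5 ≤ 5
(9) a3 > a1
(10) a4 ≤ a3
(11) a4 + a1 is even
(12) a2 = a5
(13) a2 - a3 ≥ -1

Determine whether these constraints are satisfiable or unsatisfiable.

From constraints 4 and 12, a4 = a2 = a5, so a4 = a5. But constraint 1 says a4 ≠ a5. Contradiction.

Unsatisfiable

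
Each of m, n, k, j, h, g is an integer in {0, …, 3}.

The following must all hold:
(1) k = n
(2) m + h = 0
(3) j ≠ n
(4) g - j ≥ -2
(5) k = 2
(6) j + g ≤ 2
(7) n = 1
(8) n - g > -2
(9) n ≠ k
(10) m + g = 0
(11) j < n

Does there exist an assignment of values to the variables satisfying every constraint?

Unsatisfiable

Constraint 5 fixes k = 2 and constraint 7 fixes n = 1, but constraint 1 requires k = n. Since 2 ≠ 1, contradiction.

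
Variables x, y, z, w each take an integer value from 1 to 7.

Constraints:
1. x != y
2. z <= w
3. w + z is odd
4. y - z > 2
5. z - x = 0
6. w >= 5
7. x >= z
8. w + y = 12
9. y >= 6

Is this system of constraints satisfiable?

Take x = 2, y = 7, z = 2, w = 5. Then constraint 4: y - z = 5; constraint 5: z - x = 0, and every other listed constraint is also met.

Satisfiable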